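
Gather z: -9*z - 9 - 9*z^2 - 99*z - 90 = -9*z^2 - 108*z - 99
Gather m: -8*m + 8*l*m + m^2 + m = m^2 + m*(8*l - 7)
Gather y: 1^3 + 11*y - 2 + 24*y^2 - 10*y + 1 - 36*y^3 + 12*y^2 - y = -36*y^3 + 36*y^2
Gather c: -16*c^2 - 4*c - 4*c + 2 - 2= -16*c^2 - 8*c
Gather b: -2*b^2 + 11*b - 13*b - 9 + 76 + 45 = -2*b^2 - 2*b + 112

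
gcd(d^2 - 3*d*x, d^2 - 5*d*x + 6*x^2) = -d + 3*x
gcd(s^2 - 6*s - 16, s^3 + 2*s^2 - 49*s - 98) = s + 2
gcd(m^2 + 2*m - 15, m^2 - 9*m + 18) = m - 3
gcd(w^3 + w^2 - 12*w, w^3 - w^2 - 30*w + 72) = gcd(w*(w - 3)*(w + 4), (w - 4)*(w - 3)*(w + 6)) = w - 3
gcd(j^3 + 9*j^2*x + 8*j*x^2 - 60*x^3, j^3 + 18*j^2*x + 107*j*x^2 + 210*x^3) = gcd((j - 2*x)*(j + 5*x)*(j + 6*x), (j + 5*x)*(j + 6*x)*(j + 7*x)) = j^2 + 11*j*x + 30*x^2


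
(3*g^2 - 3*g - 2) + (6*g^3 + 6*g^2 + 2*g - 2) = 6*g^3 + 9*g^2 - g - 4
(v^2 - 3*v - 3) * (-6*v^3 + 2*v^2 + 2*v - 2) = -6*v^5 + 20*v^4 + 14*v^3 - 14*v^2 + 6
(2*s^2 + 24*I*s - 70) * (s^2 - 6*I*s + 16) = 2*s^4 + 12*I*s^3 + 106*s^2 + 804*I*s - 1120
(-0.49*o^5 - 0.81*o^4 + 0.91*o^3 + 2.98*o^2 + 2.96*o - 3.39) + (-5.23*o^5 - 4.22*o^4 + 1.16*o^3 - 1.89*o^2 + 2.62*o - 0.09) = -5.72*o^5 - 5.03*o^4 + 2.07*o^3 + 1.09*o^2 + 5.58*o - 3.48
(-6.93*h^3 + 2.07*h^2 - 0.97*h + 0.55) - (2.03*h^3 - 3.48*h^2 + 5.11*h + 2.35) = -8.96*h^3 + 5.55*h^2 - 6.08*h - 1.8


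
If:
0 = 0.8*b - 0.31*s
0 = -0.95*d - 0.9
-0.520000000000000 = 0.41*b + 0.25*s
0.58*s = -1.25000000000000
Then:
No Solution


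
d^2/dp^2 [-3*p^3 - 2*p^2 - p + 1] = -18*p - 4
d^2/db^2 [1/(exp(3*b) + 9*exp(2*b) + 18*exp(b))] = 9*(-(exp(2*b) + 4*exp(b) + 2)*(exp(2*b) + 9*exp(b) + 18) + 2*(exp(2*b) + 6*exp(b) + 6)^2)*exp(-b)/(exp(2*b) + 9*exp(b) + 18)^3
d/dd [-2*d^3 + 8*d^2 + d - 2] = -6*d^2 + 16*d + 1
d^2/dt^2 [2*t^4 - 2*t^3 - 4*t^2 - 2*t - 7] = 24*t^2 - 12*t - 8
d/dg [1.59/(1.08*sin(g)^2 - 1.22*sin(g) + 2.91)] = (1.9398 - 3.4344*sin(g))*cos(g)/(1.08*sin(g)^2 - 1.22*sin(g) + 2.91)^2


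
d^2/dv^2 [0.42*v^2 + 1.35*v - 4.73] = 0.840000000000000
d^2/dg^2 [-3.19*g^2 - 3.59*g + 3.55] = -6.38000000000000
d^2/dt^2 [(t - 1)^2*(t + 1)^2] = 12*t^2 - 4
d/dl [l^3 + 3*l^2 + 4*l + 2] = 3*l^2 + 6*l + 4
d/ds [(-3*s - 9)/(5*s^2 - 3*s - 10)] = 3*(5*s^2 + 30*s + 1)/(25*s^4 - 30*s^3 - 91*s^2 + 60*s + 100)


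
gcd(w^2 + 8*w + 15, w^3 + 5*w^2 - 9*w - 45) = w^2 + 8*w + 15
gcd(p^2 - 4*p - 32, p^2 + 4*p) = p + 4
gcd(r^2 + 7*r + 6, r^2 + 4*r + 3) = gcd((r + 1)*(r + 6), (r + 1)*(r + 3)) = r + 1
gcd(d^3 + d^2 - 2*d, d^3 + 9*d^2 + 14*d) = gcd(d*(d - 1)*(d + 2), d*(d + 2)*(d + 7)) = d^2 + 2*d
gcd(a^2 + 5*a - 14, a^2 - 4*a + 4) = a - 2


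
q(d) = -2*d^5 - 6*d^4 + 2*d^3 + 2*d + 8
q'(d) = -10*d^4 - 24*d^3 + 6*d^2 + 2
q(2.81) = -666.49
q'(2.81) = -1106.62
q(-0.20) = 7.58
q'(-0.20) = 2.42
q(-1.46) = -15.14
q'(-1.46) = 44.04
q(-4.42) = 910.40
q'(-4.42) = -1625.07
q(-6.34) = 10278.42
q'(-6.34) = -9797.53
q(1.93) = -110.57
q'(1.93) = -286.94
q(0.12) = 8.24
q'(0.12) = 2.04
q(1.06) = 2.25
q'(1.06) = -32.47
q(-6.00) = 7340.00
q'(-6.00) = -7558.00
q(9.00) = -155980.00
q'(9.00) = -82618.00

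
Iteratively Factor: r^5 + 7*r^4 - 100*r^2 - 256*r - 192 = (r + 2)*(r^4 + 5*r^3 - 10*r^2 - 80*r - 96) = (r - 4)*(r + 2)*(r^3 + 9*r^2 + 26*r + 24) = (r - 4)*(r + 2)*(r + 3)*(r^2 + 6*r + 8) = (r - 4)*(r + 2)*(r + 3)*(r + 4)*(r + 2)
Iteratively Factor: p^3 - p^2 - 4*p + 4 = (p - 2)*(p^2 + p - 2) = (p - 2)*(p - 1)*(p + 2)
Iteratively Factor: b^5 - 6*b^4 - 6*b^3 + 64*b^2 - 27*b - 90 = (b - 5)*(b^4 - b^3 - 11*b^2 + 9*b + 18) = (b - 5)*(b + 3)*(b^3 - 4*b^2 + b + 6) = (b - 5)*(b - 2)*(b + 3)*(b^2 - 2*b - 3) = (b - 5)*(b - 3)*(b - 2)*(b + 3)*(b + 1)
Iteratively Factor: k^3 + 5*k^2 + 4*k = (k + 1)*(k^2 + 4*k) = (k + 1)*(k + 4)*(k)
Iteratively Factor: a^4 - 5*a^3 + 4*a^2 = (a - 1)*(a^3 - 4*a^2) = (a - 4)*(a - 1)*(a^2) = a*(a - 4)*(a - 1)*(a)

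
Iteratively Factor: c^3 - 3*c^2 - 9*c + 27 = (c + 3)*(c^2 - 6*c + 9) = (c - 3)*(c + 3)*(c - 3)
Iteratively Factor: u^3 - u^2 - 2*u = (u)*(u^2 - u - 2) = u*(u - 2)*(u + 1)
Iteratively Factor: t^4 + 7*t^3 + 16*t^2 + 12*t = (t + 2)*(t^3 + 5*t^2 + 6*t) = t*(t + 2)*(t^2 + 5*t + 6) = t*(t + 2)^2*(t + 3)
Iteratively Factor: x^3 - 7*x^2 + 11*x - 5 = (x - 1)*(x^2 - 6*x + 5) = (x - 1)^2*(x - 5)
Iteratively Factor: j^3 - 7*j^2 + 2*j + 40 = (j + 2)*(j^2 - 9*j + 20) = (j - 5)*(j + 2)*(j - 4)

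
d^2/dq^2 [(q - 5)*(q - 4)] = 2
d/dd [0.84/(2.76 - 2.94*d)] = 2.4696/(2.94*d - 2.76)^2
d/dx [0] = 0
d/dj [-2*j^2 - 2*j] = -4*j - 2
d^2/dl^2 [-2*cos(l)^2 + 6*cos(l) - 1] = -6*cos(l) + 4*cos(2*l)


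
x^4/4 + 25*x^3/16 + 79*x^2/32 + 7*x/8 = x*(x/4 + 1)*(x + 1/2)*(x + 7/4)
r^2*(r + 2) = r^3 + 2*r^2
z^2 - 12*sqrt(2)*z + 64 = (z - 8*sqrt(2))*(z - 4*sqrt(2))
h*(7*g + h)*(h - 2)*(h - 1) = 7*g*h^3 - 21*g*h^2 + 14*g*h + h^4 - 3*h^3 + 2*h^2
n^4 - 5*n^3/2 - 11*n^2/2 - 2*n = n*(n - 4)*(n + 1/2)*(n + 1)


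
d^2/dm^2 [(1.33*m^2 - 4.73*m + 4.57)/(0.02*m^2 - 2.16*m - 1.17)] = (0.111128*m^3 + 0.197699999999998*m^2 - 1.84863600000001*m + 70.406046)/(8.0e-6*m^6 - 0.002592*m^5 + 0.278532*m^4 - 9.774432*m^3 - 16.294122*m^2 - 8.870472*m - 1.601613)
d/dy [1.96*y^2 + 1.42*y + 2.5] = 3.92*y + 1.42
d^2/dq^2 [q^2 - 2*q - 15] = 2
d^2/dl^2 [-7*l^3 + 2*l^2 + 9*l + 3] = 4 - 42*l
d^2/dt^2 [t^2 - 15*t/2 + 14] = 2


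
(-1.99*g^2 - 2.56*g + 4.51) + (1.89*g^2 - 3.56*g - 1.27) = -0.1*g^2 - 6.12*g + 3.24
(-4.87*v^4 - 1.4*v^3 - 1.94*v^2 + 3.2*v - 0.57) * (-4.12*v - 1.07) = 20.0644*v^5 + 10.9789*v^4 + 9.4908*v^3 - 11.1082*v^2 - 1.0756*v + 0.6099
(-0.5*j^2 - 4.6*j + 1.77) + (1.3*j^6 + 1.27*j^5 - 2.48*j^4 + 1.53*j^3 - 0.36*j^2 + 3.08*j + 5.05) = 1.3*j^6 + 1.27*j^5 - 2.48*j^4 + 1.53*j^3 - 0.86*j^2 - 1.52*j + 6.82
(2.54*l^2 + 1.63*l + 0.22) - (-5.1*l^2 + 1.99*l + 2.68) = 7.64*l^2 - 0.36*l - 2.46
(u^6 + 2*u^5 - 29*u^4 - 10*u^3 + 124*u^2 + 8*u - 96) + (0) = u^6 + 2*u^5 - 29*u^4 - 10*u^3 + 124*u^2 + 8*u - 96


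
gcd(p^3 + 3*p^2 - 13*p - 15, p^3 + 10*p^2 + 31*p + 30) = p + 5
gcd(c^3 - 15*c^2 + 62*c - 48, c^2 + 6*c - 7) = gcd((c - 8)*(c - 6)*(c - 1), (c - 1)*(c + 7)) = c - 1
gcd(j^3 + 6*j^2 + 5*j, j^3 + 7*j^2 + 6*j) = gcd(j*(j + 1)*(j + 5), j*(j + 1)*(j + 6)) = j^2 + j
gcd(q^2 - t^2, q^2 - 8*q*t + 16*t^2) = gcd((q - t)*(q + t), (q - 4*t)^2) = 1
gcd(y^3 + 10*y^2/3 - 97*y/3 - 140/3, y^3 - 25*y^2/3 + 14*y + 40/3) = y - 5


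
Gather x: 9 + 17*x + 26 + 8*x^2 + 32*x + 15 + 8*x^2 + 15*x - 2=16*x^2 + 64*x + 48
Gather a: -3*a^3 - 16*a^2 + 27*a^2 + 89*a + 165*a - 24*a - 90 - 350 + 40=-3*a^3 + 11*a^2 + 230*a - 400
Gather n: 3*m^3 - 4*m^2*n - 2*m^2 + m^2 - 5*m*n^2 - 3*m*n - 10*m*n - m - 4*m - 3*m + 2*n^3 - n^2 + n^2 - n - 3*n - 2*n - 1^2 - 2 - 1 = 3*m^3 - m^2 - 5*m*n^2 - 8*m + 2*n^3 + n*(-4*m^2 - 13*m - 6) - 4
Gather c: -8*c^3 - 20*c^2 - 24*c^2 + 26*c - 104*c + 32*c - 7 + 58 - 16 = -8*c^3 - 44*c^2 - 46*c + 35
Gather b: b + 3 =b + 3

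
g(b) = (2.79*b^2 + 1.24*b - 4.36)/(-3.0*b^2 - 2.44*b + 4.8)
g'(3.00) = -0.04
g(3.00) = -0.83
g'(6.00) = -0.01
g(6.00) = -0.88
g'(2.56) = -0.05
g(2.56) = -0.81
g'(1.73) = -0.18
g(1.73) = -0.73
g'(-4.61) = -0.03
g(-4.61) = -1.03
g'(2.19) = -0.08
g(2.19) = -0.79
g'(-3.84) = -0.06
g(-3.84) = -1.06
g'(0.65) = -1.47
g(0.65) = -1.22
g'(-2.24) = -0.94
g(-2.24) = -1.43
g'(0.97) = -46.05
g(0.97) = 1.37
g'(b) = (5.58*b + 1.24)/(-3.0*b^2 - 2.44*b + 4.8) + (6.0*b + 2.44)*(2.79*b^2 + 1.24*b - 4.36)/(-3.0*b^2 - 2.44*b + 4.8)^2 = (-3.0876*b^2 + 0.623999999999995*b - 4.6864)/(9.0*b^4 + 14.64*b^3 - 22.8464*b^2 - 23.424*b + 23.04)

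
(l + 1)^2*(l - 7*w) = l^3 - 7*l^2*w + 2*l^2 - 14*l*w + l - 7*w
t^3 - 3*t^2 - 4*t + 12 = (t - 3)*(t - 2)*(t + 2)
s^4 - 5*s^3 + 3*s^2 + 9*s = s*(s - 3)^2*(s + 1)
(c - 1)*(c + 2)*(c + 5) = c^3 + 6*c^2 + 3*c - 10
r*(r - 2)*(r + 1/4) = r^3 - 7*r^2/4 - r/2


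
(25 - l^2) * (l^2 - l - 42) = -l^4 + l^3 + 67*l^2 - 25*l - 1050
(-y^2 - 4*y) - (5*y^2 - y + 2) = -6*y^2 - 3*y - 2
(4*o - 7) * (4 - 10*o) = -40*o^2 + 86*o - 28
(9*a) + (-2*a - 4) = 7*a - 4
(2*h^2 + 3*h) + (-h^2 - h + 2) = h^2 + 2*h + 2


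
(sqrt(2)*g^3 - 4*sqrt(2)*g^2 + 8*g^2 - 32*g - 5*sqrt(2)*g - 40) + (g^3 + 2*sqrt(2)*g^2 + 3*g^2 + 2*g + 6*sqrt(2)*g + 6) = g^3 + sqrt(2)*g^3 - 2*sqrt(2)*g^2 + 11*g^2 - 30*g + sqrt(2)*g - 34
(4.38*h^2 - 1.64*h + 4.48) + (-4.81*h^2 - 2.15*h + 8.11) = -0.43*h^2 - 3.79*h + 12.59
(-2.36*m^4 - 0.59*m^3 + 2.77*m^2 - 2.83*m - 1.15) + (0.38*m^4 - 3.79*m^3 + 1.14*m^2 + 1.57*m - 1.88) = -1.98*m^4 - 4.38*m^3 + 3.91*m^2 - 1.26*m - 3.03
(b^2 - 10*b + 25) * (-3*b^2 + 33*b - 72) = -3*b^4 + 63*b^3 - 477*b^2 + 1545*b - 1800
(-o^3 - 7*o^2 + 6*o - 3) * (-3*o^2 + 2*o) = 3*o^5 + 19*o^4 - 32*o^3 + 21*o^2 - 6*o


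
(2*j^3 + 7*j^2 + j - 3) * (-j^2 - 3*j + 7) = -2*j^5 - 13*j^4 - 8*j^3 + 49*j^2 + 16*j - 21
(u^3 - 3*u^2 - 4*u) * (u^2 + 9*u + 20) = u^5 + 6*u^4 - 11*u^3 - 96*u^2 - 80*u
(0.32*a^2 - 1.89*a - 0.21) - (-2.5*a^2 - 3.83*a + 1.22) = 2.82*a^2 + 1.94*a - 1.43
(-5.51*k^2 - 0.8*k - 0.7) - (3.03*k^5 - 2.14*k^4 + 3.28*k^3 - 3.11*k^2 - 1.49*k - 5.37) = -3.03*k^5 + 2.14*k^4 - 3.28*k^3 - 2.4*k^2 + 0.69*k + 4.67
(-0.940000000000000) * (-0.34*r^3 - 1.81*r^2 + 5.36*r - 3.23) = 0.3196*r^3 + 1.7014*r^2 - 5.0384*r + 3.0362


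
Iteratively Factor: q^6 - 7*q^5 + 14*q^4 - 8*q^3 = (q)*(q^5 - 7*q^4 + 14*q^3 - 8*q^2) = q^2*(q^4 - 7*q^3 + 14*q^2 - 8*q) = q^2*(q - 4)*(q^3 - 3*q^2 + 2*q) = q^2*(q - 4)*(q - 1)*(q^2 - 2*q) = q^3*(q - 4)*(q - 1)*(q - 2)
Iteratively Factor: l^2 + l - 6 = (l - 2)*(l + 3)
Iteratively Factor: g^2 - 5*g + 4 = (g - 1)*(g - 4)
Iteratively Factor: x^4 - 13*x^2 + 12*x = (x)*(x^3 - 13*x + 12) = x*(x - 3)*(x^2 + 3*x - 4) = x*(x - 3)*(x + 4)*(x - 1)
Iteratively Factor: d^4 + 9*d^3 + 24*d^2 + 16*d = (d)*(d^3 + 9*d^2 + 24*d + 16) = d*(d + 4)*(d^2 + 5*d + 4) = d*(d + 4)^2*(d + 1)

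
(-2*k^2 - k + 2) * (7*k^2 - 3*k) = -14*k^4 - k^3 + 17*k^2 - 6*k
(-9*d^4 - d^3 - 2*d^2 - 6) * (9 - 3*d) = 27*d^5 - 78*d^4 - 3*d^3 - 18*d^2 + 18*d - 54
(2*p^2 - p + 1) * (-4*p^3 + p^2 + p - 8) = -8*p^5 + 6*p^4 - 3*p^3 - 16*p^2 + 9*p - 8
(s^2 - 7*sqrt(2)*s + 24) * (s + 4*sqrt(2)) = s^3 - 3*sqrt(2)*s^2 - 32*s + 96*sqrt(2)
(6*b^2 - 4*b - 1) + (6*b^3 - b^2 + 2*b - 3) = 6*b^3 + 5*b^2 - 2*b - 4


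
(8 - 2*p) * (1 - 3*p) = 6*p^2 - 26*p + 8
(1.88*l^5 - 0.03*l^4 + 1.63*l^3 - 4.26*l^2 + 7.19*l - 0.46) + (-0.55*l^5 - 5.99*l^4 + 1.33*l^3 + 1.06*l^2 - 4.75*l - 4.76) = 1.33*l^5 - 6.02*l^4 + 2.96*l^3 - 3.2*l^2 + 2.44*l - 5.22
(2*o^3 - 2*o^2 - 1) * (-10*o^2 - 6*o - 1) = -20*o^5 + 8*o^4 + 10*o^3 + 12*o^2 + 6*o + 1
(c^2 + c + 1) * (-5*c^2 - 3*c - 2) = -5*c^4 - 8*c^3 - 10*c^2 - 5*c - 2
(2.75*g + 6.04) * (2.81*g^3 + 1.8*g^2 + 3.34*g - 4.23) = 7.7275*g^4 + 21.9224*g^3 + 20.057*g^2 + 8.5411*g - 25.5492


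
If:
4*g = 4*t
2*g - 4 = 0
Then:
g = 2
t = 2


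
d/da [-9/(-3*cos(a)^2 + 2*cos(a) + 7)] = 18*(3*cos(a) - 1)*sin(a)/(-3*cos(a)^2 + 2*cos(a) + 7)^2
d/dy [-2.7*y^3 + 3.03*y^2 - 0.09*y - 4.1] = -8.1*y^2 + 6.06*y - 0.09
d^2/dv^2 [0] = 0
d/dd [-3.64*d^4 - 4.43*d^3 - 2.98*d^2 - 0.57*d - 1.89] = -14.56*d^3 - 13.29*d^2 - 5.96*d - 0.57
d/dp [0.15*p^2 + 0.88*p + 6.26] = 0.3*p + 0.88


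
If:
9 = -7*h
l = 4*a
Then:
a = l/4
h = -9/7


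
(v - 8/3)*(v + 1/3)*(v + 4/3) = v^3 - v^2 - 4*v - 32/27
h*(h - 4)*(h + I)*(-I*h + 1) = -I*h^4 + 2*h^3 + 4*I*h^3 - 8*h^2 + I*h^2 - 4*I*h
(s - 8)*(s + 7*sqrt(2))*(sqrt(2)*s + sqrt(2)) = sqrt(2)*s^3 - 7*sqrt(2)*s^2 + 14*s^2 - 98*s - 8*sqrt(2)*s - 112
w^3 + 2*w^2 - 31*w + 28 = (w - 4)*(w - 1)*(w + 7)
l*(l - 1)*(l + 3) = l^3 + 2*l^2 - 3*l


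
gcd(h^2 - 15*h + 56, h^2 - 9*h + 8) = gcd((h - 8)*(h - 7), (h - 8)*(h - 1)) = h - 8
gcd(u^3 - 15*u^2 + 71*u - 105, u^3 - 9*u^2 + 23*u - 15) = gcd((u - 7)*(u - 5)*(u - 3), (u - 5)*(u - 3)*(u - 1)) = u^2 - 8*u + 15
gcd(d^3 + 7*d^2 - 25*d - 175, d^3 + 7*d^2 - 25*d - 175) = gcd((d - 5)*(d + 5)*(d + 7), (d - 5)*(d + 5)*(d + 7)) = d^3 + 7*d^2 - 25*d - 175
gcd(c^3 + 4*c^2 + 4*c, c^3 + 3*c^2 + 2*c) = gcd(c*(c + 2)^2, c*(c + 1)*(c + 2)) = c^2 + 2*c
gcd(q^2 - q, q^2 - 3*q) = q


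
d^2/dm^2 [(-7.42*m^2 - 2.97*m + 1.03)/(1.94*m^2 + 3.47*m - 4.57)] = (77.544128*m^3 - 371.446368*m^2 - 116.386032*m - 361.06004)/(7.301384*m^6 + 39.179076*m^5 + 18.479082*m^4 - 142.804033*m^3 - 43.530621*m^2 + 217.411809*m - 95.443993)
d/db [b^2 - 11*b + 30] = 2*b - 11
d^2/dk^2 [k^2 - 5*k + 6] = 2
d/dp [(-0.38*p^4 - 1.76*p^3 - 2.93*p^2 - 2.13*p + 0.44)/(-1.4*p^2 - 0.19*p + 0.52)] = (1.064*p^5 + 2.6806*p^4 - 0.121600000000001*p^3 - 5.1709*p^2 - 1.8152*p - 1.024)/(1.96*p^4 + 0.532*p^3 - 1.4199*p^2 - 0.1976*p + 0.2704)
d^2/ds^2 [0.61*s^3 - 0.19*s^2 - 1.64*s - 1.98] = 3.66*s - 0.38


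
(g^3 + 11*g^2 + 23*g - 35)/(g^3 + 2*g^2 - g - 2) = (g^2 + 12*g + 35)/(g^2 + 3*g + 2)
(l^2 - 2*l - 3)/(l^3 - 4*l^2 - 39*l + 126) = (l + 1)/(l^2 - l - 42)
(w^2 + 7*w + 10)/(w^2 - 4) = (w + 5)/(w - 2)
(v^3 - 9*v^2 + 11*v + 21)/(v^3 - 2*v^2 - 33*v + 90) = (v^2 - 6*v - 7)/(v^2 + v - 30)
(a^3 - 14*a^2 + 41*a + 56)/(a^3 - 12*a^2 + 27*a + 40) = (a - 7)/(a - 5)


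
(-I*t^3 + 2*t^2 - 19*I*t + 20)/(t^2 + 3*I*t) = (-I*t^3 + 2*t^2 - 19*I*t + 20)/(t*(t + 3*I))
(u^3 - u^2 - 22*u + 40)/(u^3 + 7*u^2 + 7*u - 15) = (u^2 - 6*u + 8)/(u^2 + 2*u - 3)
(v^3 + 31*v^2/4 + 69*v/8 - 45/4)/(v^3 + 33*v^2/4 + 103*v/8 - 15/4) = (4*v - 3)/(4*v - 1)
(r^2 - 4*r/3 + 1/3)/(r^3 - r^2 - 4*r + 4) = (r - 1/3)/(r^2 - 4)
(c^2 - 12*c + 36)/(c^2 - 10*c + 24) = (c - 6)/(c - 4)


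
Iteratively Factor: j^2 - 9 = (j - 3)*(j + 3)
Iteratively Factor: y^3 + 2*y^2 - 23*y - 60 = (y + 4)*(y^2 - 2*y - 15) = (y - 5)*(y + 4)*(y + 3)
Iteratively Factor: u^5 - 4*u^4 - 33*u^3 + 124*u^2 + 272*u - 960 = (u + 4)*(u^4 - 8*u^3 - u^2 + 128*u - 240) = (u - 3)*(u + 4)*(u^3 - 5*u^2 - 16*u + 80) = (u - 3)*(u + 4)^2*(u^2 - 9*u + 20) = (u - 4)*(u - 3)*(u + 4)^2*(u - 5)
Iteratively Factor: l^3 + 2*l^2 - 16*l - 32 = (l + 2)*(l^2 - 16) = (l - 4)*(l + 2)*(l + 4)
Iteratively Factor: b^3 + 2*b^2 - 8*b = (b - 2)*(b^2 + 4*b) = b*(b - 2)*(b + 4)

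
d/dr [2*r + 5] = 2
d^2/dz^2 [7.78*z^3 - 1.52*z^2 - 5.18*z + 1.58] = 46.68*z - 3.04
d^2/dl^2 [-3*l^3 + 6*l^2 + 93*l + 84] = 12 - 18*l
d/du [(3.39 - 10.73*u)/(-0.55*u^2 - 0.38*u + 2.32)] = (-5.9015*u^2 + 3.729*u - 23.6054)/(0.3025*u^4 + 0.418*u^3 - 2.4076*u^2 - 1.7632*u + 5.3824)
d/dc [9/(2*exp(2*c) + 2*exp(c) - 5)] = (-36*exp(c) - 18)*exp(c)/(2*exp(2*c) + 2*exp(c) - 5)^2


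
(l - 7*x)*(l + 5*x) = l^2 - 2*l*x - 35*x^2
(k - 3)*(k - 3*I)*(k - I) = k^3 - 3*k^2 - 4*I*k^2 - 3*k + 12*I*k + 9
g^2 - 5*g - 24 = (g - 8)*(g + 3)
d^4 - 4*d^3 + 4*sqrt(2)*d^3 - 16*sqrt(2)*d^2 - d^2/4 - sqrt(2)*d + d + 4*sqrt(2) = (d - 4)*(d - 1/2)*(d + 1/2)*(d + 4*sqrt(2))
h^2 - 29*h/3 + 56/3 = (h - 7)*(h - 8/3)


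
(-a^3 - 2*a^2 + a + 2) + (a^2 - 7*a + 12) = -a^3 - a^2 - 6*a + 14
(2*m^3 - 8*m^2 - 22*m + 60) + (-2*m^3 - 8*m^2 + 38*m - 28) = -16*m^2 + 16*m + 32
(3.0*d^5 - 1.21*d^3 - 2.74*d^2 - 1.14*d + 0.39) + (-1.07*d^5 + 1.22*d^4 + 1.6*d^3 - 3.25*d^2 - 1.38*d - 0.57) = 1.93*d^5 + 1.22*d^4 + 0.39*d^3 - 5.99*d^2 - 2.52*d - 0.18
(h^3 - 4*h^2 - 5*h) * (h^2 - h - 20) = h^5 - 5*h^4 - 21*h^3 + 85*h^2 + 100*h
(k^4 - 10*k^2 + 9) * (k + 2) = k^5 + 2*k^4 - 10*k^3 - 20*k^2 + 9*k + 18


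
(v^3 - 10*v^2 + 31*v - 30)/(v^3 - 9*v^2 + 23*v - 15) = (v - 2)/(v - 1)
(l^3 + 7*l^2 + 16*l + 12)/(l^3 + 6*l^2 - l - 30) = (l^2 + 4*l + 4)/(l^2 + 3*l - 10)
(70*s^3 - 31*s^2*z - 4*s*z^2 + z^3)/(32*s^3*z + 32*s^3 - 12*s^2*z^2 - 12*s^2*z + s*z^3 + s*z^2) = (70*s^3 - 31*s^2*z - 4*s*z^2 + z^3)/(s*(32*s^2*z + 32*s^2 - 12*s*z^2 - 12*s*z + z^3 + z^2))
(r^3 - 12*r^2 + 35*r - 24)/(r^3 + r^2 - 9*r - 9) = (r^2 - 9*r + 8)/(r^2 + 4*r + 3)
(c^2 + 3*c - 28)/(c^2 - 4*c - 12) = (-c^2 - 3*c + 28)/(-c^2 + 4*c + 12)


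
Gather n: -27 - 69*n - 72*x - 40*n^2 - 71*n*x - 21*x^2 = -40*n^2 + n*(-71*x - 69) - 21*x^2 - 72*x - 27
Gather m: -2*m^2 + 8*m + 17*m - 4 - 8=-2*m^2 + 25*m - 12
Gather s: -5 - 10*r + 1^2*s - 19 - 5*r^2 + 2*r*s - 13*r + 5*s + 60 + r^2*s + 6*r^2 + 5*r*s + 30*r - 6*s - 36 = r^2 + 7*r + s*(r^2 + 7*r)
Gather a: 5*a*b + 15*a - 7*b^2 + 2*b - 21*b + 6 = a*(5*b + 15) - 7*b^2 - 19*b + 6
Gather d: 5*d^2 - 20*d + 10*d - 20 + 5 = 5*d^2 - 10*d - 15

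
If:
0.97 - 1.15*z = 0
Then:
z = 0.84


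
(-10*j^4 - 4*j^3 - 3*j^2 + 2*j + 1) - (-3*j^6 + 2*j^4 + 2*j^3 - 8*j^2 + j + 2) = 3*j^6 - 12*j^4 - 6*j^3 + 5*j^2 + j - 1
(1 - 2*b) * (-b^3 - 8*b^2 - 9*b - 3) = 2*b^4 + 15*b^3 + 10*b^2 - 3*b - 3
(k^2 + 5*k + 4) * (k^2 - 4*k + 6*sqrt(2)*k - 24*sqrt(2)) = k^4 + k^3 + 6*sqrt(2)*k^3 - 16*k^2 + 6*sqrt(2)*k^2 - 96*sqrt(2)*k - 16*k - 96*sqrt(2)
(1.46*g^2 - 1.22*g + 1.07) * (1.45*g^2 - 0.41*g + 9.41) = 2.117*g^4 - 2.3676*g^3 + 15.7903*g^2 - 11.9189*g + 10.0687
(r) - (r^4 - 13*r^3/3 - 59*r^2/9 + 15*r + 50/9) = -r^4 + 13*r^3/3 + 59*r^2/9 - 14*r - 50/9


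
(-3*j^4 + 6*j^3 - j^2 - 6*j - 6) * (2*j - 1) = -6*j^5 + 15*j^4 - 8*j^3 - 11*j^2 - 6*j + 6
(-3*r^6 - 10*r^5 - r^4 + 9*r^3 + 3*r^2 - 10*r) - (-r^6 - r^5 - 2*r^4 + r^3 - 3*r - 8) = -2*r^6 - 9*r^5 + r^4 + 8*r^3 + 3*r^2 - 7*r + 8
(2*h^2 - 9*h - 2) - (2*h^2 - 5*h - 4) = 2 - 4*h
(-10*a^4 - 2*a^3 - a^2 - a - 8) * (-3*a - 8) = 30*a^5 + 86*a^4 + 19*a^3 + 11*a^2 + 32*a + 64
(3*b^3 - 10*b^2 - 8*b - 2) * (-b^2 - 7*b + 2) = -3*b^5 - 11*b^4 + 84*b^3 + 38*b^2 - 2*b - 4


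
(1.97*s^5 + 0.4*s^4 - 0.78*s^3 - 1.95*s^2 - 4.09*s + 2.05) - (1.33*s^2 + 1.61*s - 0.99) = 1.97*s^5 + 0.4*s^4 - 0.78*s^3 - 3.28*s^2 - 5.7*s + 3.04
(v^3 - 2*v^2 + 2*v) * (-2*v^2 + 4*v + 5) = -2*v^5 + 8*v^4 - 7*v^3 - 2*v^2 + 10*v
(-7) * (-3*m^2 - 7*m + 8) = 21*m^2 + 49*m - 56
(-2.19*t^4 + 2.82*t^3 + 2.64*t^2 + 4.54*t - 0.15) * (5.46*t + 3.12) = -11.9574*t^5 + 8.5644*t^4 + 23.2128*t^3 + 33.0252*t^2 + 13.3458*t - 0.468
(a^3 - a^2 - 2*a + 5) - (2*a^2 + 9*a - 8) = a^3 - 3*a^2 - 11*a + 13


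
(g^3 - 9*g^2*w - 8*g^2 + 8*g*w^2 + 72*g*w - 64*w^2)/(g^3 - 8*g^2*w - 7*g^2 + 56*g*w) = (g^2 - g*w - 8*g + 8*w)/(g*(g - 7))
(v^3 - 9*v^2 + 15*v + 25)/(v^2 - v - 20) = (v^2 - 4*v - 5)/(v + 4)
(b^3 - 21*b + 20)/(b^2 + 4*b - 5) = b - 4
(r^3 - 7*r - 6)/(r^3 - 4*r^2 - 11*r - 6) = (r^2 - r - 6)/(r^2 - 5*r - 6)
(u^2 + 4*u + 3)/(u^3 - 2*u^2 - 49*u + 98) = (u^2 + 4*u + 3)/(u^3 - 2*u^2 - 49*u + 98)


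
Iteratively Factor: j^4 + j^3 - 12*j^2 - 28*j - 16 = (j + 1)*(j^3 - 12*j - 16) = (j - 4)*(j + 1)*(j^2 + 4*j + 4) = (j - 4)*(j + 1)*(j + 2)*(j + 2)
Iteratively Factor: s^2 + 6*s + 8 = (s + 2)*(s + 4)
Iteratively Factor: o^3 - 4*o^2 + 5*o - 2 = (o - 1)*(o^2 - 3*o + 2) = (o - 1)^2*(o - 2)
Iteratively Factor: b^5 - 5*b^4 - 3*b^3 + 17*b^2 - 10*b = (b - 5)*(b^4 - 3*b^2 + 2*b) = (b - 5)*(b - 1)*(b^3 + b^2 - 2*b) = b*(b - 5)*(b - 1)*(b^2 + b - 2) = b*(b - 5)*(b - 1)^2*(b + 2)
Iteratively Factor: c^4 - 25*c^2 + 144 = (c + 4)*(c^3 - 4*c^2 - 9*c + 36) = (c - 4)*(c + 4)*(c^2 - 9) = (c - 4)*(c + 3)*(c + 4)*(c - 3)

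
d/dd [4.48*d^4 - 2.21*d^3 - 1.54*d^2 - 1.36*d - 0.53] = 17.92*d^3 - 6.63*d^2 - 3.08*d - 1.36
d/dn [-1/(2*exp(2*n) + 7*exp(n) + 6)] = (4*exp(n) + 7)*exp(n)/(2*exp(2*n) + 7*exp(n) + 6)^2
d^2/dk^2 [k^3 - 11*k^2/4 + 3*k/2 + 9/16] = 6*k - 11/2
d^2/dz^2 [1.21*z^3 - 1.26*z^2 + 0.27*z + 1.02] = 7.26*z - 2.52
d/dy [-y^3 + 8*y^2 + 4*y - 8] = -3*y^2 + 16*y + 4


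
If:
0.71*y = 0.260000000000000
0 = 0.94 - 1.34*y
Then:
No Solution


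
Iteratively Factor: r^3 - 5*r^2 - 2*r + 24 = (r - 3)*(r^2 - 2*r - 8) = (r - 3)*(r + 2)*(r - 4)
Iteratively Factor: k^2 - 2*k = (k)*(k - 2)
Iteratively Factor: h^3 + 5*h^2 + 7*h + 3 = (h + 1)*(h^2 + 4*h + 3) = (h + 1)^2*(h + 3)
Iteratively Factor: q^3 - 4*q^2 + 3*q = (q)*(q^2 - 4*q + 3) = q*(q - 3)*(q - 1)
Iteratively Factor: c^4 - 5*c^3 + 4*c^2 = (c)*(c^3 - 5*c^2 + 4*c) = c*(c - 1)*(c^2 - 4*c) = c^2*(c - 1)*(c - 4)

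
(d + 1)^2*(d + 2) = d^3 + 4*d^2 + 5*d + 2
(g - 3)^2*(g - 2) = g^3 - 8*g^2 + 21*g - 18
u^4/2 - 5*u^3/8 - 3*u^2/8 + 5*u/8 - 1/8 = (u/2 + 1/2)*(u - 1)^2*(u - 1/4)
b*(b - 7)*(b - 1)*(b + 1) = b^4 - 7*b^3 - b^2 + 7*b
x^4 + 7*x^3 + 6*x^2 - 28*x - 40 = (x - 2)*(x + 2)^2*(x + 5)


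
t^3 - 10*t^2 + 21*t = t*(t - 7)*(t - 3)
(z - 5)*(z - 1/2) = z^2 - 11*z/2 + 5/2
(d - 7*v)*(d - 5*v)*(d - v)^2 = d^4 - 14*d^3*v + 60*d^2*v^2 - 82*d*v^3 + 35*v^4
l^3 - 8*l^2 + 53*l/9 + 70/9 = (l - 7)*(l - 5/3)*(l + 2/3)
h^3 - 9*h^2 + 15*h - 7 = (h - 7)*(h - 1)^2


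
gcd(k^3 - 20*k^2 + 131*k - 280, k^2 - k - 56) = k - 8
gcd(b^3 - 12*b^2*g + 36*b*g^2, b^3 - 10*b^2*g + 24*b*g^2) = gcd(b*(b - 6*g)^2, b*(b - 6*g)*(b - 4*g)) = b^2 - 6*b*g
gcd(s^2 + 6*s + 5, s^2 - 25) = s + 5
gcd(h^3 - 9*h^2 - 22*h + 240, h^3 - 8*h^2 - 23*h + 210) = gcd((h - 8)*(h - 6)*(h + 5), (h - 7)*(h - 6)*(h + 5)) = h^2 - h - 30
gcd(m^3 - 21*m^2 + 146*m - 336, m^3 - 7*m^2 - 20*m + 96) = m - 8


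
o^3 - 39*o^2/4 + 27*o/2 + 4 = (o - 8)*(o - 2)*(o + 1/4)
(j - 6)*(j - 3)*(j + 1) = j^3 - 8*j^2 + 9*j + 18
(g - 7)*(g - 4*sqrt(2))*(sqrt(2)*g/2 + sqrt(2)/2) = sqrt(2)*g^3/2 - 3*sqrt(2)*g^2 - 4*g^2 - 7*sqrt(2)*g/2 + 24*g + 28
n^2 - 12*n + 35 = (n - 7)*(n - 5)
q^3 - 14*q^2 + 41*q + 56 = (q - 8)*(q - 7)*(q + 1)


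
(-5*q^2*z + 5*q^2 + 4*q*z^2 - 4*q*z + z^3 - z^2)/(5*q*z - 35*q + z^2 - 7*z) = (-q*z + q + z^2 - z)/(z - 7)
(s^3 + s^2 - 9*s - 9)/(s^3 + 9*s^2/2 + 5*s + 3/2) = 2*(s - 3)/(2*s + 1)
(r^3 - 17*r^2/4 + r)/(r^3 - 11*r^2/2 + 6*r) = (4*r - 1)/(2*(2*r - 3))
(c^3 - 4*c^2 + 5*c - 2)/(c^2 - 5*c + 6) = (c^2 - 2*c + 1)/(c - 3)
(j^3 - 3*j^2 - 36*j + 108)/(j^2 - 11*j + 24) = (j^2 - 36)/(j - 8)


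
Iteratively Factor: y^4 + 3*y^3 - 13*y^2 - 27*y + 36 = (y - 1)*(y^3 + 4*y^2 - 9*y - 36) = (y - 1)*(y + 4)*(y^2 - 9) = (y - 1)*(y + 3)*(y + 4)*(y - 3)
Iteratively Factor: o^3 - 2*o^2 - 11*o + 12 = (o + 3)*(o^2 - 5*o + 4) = (o - 4)*(o + 3)*(o - 1)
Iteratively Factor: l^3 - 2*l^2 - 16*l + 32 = (l + 4)*(l^2 - 6*l + 8) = (l - 4)*(l + 4)*(l - 2)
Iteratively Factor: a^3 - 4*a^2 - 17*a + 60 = (a + 4)*(a^2 - 8*a + 15) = (a - 3)*(a + 4)*(a - 5)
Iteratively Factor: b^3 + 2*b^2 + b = (b + 1)*(b^2 + b) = b*(b + 1)*(b + 1)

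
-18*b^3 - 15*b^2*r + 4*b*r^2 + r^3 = (-3*b + r)*(b + r)*(6*b + r)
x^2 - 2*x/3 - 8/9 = (x - 4/3)*(x + 2/3)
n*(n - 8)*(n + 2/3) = n^3 - 22*n^2/3 - 16*n/3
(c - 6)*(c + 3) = c^2 - 3*c - 18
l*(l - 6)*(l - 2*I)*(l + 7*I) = l^4 - 6*l^3 + 5*I*l^3 + 14*l^2 - 30*I*l^2 - 84*l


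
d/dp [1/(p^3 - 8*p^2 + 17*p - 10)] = (-3*p^2 + 16*p - 17)/(p^3 - 8*p^2 + 17*p - 10)^2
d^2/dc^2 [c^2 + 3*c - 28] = 2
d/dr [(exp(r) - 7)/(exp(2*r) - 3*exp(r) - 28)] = -exp(r)/(exp(2*r) + 8*exp(r) + 16)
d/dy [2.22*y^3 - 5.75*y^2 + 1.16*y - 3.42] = 6.66*y^2 - 11.5*y + 1.16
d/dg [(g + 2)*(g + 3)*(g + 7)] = 3*g^2 + 24*g + 41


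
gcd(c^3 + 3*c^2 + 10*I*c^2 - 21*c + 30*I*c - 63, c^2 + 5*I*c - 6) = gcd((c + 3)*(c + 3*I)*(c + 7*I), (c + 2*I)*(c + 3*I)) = c + 3*I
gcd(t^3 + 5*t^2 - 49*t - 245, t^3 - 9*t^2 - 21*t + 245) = t^2 - 2*t - 35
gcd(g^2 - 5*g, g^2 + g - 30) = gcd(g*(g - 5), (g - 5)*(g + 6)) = g - 5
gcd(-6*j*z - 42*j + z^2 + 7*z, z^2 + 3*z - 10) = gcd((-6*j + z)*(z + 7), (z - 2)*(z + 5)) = 1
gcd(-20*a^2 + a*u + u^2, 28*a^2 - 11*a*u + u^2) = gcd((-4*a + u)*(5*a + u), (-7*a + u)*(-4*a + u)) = -4*a + u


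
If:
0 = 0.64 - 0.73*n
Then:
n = 0.88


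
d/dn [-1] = 0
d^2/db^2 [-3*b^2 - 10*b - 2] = -6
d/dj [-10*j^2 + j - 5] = 1 - 20*j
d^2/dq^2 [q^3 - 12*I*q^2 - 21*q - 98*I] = 6*q - 24*I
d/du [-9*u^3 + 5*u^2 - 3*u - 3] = -27*u^2 + 10*u - 3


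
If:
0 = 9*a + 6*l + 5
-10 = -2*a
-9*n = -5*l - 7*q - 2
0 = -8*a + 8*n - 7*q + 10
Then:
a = 5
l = -25/3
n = -209/3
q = -1762/21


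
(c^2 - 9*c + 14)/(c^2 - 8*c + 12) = (c - 7)/(c - 6)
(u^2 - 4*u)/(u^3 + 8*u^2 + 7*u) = (u - 4)/(u^2 + 8*u + 7)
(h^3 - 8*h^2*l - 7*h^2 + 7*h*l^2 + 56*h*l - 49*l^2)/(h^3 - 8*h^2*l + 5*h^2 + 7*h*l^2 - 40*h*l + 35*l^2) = (h - 7)/(h + 5)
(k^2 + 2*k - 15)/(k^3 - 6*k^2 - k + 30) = (k + 5)/(k^2 - 3*k - 10)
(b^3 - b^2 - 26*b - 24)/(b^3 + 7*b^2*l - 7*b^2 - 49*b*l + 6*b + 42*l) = (b^2 + 5*b + 4)/(b^2 + 7*b*l - b - 7*l)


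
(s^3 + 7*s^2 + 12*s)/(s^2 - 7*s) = (s^2 + 7*s + 12)/(s - 7)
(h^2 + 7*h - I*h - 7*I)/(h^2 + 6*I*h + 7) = (h + 7)/(h + 7*I)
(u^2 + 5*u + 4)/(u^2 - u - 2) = (u + 4)/(u - 2)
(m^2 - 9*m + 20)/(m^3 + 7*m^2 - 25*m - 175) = (m - 4)/(m^2 + 12*m + 35)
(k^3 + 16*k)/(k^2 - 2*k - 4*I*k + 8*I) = k*(k + 4*I)/(k - 2)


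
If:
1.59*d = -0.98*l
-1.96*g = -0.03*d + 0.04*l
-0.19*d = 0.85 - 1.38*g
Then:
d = -6.90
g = -0.33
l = 11.20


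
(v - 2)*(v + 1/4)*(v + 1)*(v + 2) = v^4 + 5*v^3/4 - 15*v^2/4 - 5*v - 1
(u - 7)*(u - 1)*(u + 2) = u^3 - 6*u^2 - 9*u + 14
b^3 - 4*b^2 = b^2*(b - 4)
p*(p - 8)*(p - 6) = p^3 - 14*p^2 + 48*p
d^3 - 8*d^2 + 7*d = d*(d - 7)*(d - 1)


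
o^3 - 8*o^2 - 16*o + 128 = (o - 8)*(o - 4)*(o + 4)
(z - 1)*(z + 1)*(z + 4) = z^3 + 4*z^2 - z - 4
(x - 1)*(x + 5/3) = x^2 + 2*x/3 - 5/3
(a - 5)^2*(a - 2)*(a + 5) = a^4 - 7*a^3 - 15*a^2 + 175*a - 250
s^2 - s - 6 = (s - 3)*(s + 2)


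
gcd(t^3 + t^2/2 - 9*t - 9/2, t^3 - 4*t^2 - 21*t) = t + 3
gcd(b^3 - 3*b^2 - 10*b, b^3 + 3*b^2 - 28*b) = b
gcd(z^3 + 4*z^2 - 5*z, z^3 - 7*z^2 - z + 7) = z - 1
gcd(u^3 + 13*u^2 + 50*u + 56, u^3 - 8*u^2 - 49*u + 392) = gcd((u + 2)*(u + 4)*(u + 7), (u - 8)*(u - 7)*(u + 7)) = u + 7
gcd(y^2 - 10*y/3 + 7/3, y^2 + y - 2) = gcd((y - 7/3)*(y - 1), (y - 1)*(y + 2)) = y - 1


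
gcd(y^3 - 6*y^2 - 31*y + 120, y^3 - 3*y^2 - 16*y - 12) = 1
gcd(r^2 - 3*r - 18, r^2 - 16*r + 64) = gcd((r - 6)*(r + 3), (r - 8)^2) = 1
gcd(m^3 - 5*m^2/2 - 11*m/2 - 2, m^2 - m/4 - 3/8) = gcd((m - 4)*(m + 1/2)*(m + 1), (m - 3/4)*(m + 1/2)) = m + 1/2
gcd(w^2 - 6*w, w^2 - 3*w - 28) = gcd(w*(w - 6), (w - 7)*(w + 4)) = 1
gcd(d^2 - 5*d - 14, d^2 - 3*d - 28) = d - 7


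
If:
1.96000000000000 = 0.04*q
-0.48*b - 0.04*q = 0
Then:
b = -4.08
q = 49.00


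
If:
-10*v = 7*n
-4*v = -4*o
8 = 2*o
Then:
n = -40/7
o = 4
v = 4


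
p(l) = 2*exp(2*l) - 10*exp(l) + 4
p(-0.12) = -3.30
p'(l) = 4*exp(2*l) - 10*exp(l)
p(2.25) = 89.16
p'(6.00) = 646984.88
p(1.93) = 30.04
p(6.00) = 321479.29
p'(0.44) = -5.88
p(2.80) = 380.41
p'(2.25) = 265.19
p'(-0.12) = -5.72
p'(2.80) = 917.26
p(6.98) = 2300153.81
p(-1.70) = 2.24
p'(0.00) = -6.00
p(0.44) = -6.71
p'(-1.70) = -1.69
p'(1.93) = 120.97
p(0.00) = -4.00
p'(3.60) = 4991.74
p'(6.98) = 4611048.80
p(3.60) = 2316.88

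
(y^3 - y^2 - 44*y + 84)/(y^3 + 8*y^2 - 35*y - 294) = (y - 2)/(y + 7)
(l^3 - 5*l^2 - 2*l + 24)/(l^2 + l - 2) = (l^2 - 7*l + 12)/(l - 1)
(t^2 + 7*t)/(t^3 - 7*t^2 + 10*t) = (t + 7)/(t^2 - 7*t + 10)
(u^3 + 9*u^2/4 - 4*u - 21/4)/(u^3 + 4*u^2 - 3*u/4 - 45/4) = (4*u^2 - 3*u - 7)/(4*u^2 + 4*u - 15)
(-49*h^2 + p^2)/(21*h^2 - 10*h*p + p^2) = (7*h + p)/(-3*h + p)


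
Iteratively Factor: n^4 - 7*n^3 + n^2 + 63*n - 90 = (n - 5)*(n^3 - 2*n^2 - 9*n + 18) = (n - 5)*(n + 3)*(n^2 - 5*n + 6) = (n - 5)*(n - 3)*(n + 3)*(n - 2)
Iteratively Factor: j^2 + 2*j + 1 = (j + 1)*(j + 1)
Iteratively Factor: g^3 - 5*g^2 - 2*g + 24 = (g - 3)*(g^2 - 2*g - 8) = (g - 3)*(g + 2)*(g - 4)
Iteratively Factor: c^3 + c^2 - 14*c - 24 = (c + 3)*(c^2 - 2*c - 8) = (c + 2)*(c + 3)*(c - 4)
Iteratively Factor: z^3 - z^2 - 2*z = (z - 2)*(z^2 + z) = (z - 2)*(z + 1)*(z)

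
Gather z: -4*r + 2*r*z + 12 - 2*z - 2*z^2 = -4*r - 2*z^2 + z*(2*r - 2) + 12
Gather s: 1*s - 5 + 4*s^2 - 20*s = 4*s^2 - 19*s - 5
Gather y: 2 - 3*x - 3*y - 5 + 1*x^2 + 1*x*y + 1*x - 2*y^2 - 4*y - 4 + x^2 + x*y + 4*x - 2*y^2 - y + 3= 2*x^2 + 2*x - 4*y^2 + y*(2*x - 8) - 4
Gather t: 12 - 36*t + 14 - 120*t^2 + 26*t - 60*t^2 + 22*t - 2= -180*t^2 + 12*t + 24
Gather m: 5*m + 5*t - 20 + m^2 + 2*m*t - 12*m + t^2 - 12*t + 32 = m^2 + m*(2*t - 7) + t^2 - 7*t + 12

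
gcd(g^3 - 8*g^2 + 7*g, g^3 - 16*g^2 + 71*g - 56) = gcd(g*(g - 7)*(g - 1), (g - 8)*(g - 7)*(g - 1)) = g^2 - 8*g + 7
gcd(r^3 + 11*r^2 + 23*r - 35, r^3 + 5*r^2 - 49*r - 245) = r^2 + 12*r + 35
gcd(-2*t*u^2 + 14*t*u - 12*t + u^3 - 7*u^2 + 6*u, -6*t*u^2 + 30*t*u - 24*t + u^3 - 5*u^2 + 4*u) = u - 1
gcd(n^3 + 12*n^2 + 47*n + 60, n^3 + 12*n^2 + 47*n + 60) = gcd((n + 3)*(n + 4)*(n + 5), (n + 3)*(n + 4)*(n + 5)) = n^3 + 12*n^2 + 47*n + 60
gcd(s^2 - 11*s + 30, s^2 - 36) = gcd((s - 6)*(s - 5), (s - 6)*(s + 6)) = s - 6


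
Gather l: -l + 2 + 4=6 - l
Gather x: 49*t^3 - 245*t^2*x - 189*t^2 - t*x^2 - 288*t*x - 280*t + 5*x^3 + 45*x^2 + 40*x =49*t^3 - 189*t^2 - 280*t + 5*x^3 + x^2*(45 - t) + x*(-245*t^2 - 288*t + 40)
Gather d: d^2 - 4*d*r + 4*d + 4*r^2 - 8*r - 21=d^2 + d*(4 - 4*r) + 4*r^2 - 8*r - 21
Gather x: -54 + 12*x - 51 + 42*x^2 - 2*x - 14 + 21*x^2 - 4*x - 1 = 63*x^2 + 6*x - 120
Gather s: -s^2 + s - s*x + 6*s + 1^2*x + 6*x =-s^2 + s*(7 - x) + 7*x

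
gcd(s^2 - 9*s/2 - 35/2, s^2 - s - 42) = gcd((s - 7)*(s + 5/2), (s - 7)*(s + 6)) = s - 7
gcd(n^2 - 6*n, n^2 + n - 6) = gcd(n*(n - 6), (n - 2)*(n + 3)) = 1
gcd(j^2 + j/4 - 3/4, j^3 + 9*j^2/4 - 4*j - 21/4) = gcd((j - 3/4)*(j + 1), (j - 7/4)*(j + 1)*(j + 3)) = j + 1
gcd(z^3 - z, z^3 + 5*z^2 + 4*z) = z^2 + z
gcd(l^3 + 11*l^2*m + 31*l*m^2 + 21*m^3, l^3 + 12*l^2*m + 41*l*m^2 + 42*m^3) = l^2 + 10*l*m + 21*m^2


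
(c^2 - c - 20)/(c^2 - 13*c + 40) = (c + 4)/(c - 8)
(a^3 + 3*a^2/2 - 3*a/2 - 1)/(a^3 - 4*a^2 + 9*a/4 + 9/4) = 2*(a^2 + a - 2)/(2*a^2 - 9*a + 9)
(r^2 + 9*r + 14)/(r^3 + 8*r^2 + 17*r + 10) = (r + 7)/(r^2 + 6*r + 5)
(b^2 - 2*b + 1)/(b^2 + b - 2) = (b - 1)/(b + 2)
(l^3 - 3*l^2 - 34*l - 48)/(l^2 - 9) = (l^2 - 6*l - 16)/(l - 3)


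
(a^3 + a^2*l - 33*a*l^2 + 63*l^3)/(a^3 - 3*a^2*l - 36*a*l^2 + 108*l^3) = (a^2 + 4*a*l - 21*l^2)/(a^2 - 36*l^2)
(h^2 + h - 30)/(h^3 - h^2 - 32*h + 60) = 1/(h - 2)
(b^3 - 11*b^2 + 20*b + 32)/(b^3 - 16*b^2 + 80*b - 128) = (b + 1)/(b - 4)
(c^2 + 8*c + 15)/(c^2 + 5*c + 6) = (c + 5)/(c + 2)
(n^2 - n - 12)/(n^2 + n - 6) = (n - 4)/(n - 2)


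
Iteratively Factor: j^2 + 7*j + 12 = (j + 3)*(j + 4)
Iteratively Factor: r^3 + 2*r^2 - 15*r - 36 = (r + 3)*(r^2 - r - 12) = (r + 3)^2*(r - 4)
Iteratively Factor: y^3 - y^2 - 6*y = (y - 3)*(y^2 + 2*y) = (y - 3)*(y + 2)*(y)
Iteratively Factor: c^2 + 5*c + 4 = (c + 4)*(c + 1)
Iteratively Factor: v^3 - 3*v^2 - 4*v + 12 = (v - 3)*(v^2 - 4) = (v - 3)*(v - 2)*(v + 2)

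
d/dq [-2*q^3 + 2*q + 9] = 2 - 6*q^2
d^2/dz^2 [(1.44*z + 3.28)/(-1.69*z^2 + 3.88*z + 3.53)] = ((1.44*z + 3.28)*(3.38*z - 3.88)*(6.76*z - 7.76) + (14.6016*z - 0.0879999999999992)*(-1.69*z^2 + 3.88*z + 3.53))/(-1.69*z^2 + 3.88*z + 3.53)^3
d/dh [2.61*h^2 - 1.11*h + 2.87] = 5.22*h - 1.11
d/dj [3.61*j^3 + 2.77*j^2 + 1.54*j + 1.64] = 10.83*j^2 + 5.54*j + 1.54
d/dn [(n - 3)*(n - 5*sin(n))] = n + (3 - n)*(5*cos(n) - 1) - 5*sin(n)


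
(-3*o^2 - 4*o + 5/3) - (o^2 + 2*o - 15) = -4*o^2 - 6*o + 50/3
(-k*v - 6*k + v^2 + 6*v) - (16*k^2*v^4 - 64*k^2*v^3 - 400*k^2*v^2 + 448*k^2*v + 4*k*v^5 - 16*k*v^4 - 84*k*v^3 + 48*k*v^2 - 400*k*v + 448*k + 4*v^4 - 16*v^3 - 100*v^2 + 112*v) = -16*k^2*v^4 + 64*k^2*v^3 + 400*k^2*v^2 - 448*k^2*v - 4*k*v^5 + 16*k*v^4 + 84*k*v^3 - 48*k*v^2 + 399*k*v - 454*k - 4*v^4 + 16*v^3 + 101*v^2 - 106*v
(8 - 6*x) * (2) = 16 - 12*x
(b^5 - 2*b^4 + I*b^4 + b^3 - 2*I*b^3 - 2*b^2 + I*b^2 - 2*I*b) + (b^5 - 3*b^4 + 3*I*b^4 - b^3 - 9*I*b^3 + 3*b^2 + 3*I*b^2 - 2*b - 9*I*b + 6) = 2*b^5 - 5*b^4 + 4*I*b^4 - 11*I*b^3 + b^2 + 4*I*b^2 - 2*b - 11*I*b + 6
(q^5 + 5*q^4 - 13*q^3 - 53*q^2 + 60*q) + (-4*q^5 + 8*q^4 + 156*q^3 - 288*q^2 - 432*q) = -3*q^5 + 13*q^4 + 143*q^3 - 341*q^2 - 372*q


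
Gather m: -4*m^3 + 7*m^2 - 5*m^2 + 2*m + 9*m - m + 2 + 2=-4*m^3 + 2*m^2 + 10*m + 4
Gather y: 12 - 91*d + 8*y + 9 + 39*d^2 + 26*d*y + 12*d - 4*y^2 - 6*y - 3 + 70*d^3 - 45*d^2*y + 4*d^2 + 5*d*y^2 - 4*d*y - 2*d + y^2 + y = 70*d^3 + 43*d^2 - 81*d + y^2*(5*d - 3) + y*(-45*d^2 + 22*d + 3) + 18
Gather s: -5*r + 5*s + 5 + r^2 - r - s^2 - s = r^2 - 6*r - s^2 + 4*s + 5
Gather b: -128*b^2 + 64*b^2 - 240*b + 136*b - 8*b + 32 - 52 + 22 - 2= -64*b^2 - 112*b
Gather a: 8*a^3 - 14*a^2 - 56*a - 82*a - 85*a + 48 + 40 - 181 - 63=8*a^3 - 14*a^2 - 223*a - 156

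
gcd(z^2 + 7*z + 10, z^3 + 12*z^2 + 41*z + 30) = z + 5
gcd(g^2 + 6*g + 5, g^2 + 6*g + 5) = g^2 + 6*g + 5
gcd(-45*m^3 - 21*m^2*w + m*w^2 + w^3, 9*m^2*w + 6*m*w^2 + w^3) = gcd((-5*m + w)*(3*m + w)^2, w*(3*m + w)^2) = 9*m^2 + 6*m*w + w^2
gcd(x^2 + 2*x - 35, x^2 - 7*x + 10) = x - 5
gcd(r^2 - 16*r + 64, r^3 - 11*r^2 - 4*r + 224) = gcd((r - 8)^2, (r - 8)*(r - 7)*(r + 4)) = r - 8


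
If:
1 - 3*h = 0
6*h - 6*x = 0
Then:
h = 1/3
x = 1/3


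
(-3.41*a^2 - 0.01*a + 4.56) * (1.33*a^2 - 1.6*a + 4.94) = -4.5353*a^4 + 5.4427*a^3 - 10.7646*a^2 - 7.3454*a + 22.5264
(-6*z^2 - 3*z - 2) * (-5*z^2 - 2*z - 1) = 30*z^4 + 27*z^3 + 22*z^2 + 7*z + 2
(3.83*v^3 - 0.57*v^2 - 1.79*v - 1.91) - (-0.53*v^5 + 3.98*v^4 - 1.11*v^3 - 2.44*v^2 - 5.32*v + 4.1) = 0.53*v^5 - 3.98*v^4 + 4.94*v^3 + 1.87*v^2 + 3.53*v - 6.01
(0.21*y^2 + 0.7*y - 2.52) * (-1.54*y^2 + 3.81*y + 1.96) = -0.3234*y^4 - 0.2779*y^3 + 6.9594*y^2 - 8.2292*y - 4.9392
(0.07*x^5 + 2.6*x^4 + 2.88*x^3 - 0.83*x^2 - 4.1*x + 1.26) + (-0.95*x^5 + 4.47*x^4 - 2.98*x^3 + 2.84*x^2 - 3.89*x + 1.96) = -0.88*x^5 + 7.07*x^4 - 0.1*x^3 + 2.01*x^2 - 7.99*x + 3.22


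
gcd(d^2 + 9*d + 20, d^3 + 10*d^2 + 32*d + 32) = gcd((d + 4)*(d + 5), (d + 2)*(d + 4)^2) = d + 4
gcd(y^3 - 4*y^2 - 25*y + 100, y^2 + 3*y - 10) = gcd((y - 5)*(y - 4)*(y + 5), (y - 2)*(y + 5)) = y + 5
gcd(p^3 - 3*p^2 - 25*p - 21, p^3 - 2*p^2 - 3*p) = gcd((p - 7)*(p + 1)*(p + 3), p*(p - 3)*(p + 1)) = p + 1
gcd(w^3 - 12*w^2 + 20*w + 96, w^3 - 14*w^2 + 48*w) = w^2 - 14*w + 48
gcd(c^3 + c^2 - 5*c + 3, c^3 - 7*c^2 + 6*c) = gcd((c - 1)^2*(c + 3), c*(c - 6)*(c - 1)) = c - 1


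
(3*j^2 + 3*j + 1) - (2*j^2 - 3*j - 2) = j^2 + 6*j + 3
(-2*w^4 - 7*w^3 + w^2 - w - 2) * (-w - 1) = 2*w^5 + 9*w^4 + 6*w^3 + 3*w + 2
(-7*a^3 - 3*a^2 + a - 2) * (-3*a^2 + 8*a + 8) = 21*a^5 - 47*a^4 - 83*a^3 - 10*a^2 - 8*a - 16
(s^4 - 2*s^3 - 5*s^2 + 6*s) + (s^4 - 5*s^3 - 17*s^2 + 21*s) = 2*s^4 - 7*s^3 - 22*s^2 + 27*s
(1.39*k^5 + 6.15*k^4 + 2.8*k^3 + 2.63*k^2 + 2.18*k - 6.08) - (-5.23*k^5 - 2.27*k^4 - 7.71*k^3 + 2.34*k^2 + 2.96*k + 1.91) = 6.62*k^5 + 8.42*k^4 + 10.51*k^3 + 0.29*k^2 - 0.78*k - 7.99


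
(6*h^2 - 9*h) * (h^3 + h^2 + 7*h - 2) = 6*h^5 - 3*h^4 + 33*h^3 - 75*h^2 + 18*h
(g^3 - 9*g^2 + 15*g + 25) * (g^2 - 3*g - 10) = g^5 - 12*g^4 + 32*g^3 + 70*g^2 - 225*g - 250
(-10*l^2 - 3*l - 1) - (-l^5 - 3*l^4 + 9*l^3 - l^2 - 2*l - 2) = l^5 + 3*l^4 - 9*l^3 - 9*l^2 - l + 1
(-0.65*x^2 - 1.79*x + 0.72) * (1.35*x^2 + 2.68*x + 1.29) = -0.8775*x^4 - 4.1585*x^3 - 4.6637*x^2 - 0.3795*x + 0.9288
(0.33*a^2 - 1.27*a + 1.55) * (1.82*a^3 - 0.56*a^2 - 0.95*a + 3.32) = 0.6006*a^5 - 2.4962*a^4 + 3.2187*a^3 + 1.4341*a^2 - 5.6889*a + 5.146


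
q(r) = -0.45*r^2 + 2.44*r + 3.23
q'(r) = 2.44 - 0.9*r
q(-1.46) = -1.29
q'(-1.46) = 3.75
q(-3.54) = -11.05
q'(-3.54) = 5.63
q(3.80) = 6.00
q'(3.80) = -0.98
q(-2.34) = -4.94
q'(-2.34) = 4.55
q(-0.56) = 1.72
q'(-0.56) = 2.94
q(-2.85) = -7.38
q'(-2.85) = 5.00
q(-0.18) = 2.78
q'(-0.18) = 2.60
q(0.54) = 4.42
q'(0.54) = 1.95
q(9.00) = -11.26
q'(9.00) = -5.66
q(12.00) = -32.29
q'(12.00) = -8.36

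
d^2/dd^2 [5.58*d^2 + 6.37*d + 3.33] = 11.1600000000000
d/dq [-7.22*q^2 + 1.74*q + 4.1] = 1.74 - 14.44*q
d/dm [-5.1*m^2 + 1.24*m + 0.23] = 1.24 - 10.2*m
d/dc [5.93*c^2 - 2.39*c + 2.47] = 11.86*c - 2.39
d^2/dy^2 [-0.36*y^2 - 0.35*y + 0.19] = -0.720000000000000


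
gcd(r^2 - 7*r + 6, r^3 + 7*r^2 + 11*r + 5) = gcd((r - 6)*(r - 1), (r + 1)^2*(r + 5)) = 1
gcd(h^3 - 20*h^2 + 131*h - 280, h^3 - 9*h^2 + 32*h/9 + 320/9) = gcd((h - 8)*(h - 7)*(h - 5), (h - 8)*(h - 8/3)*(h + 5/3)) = h - 8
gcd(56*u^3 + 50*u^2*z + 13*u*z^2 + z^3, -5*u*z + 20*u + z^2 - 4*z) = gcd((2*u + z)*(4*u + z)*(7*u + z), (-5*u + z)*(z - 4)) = 1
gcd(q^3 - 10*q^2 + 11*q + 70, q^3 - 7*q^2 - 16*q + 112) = q - 7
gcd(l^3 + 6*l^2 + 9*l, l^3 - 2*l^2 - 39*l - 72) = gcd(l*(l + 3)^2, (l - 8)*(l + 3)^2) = l^2 + 6*l + 9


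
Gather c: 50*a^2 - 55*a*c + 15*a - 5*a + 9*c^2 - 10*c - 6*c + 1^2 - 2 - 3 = 50*a^2 + 10*a + 9*c^2 + c*(-55*a - 16) - 4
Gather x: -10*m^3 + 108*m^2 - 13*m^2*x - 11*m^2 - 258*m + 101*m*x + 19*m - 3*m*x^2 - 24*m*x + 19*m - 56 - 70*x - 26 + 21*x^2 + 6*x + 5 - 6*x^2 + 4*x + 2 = -10*m^3 + 97*m^2 - 220*m + x^2*(15 - 3*m) + x*(-13*m^2 + 77*m - 60) - 75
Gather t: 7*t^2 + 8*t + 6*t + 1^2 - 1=7*t^2 + 14*t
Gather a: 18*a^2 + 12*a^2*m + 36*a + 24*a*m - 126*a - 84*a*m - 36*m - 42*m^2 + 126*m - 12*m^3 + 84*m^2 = a^2*(12*m + 18) + a*(-60*m - 90) - 12*m^3 + 42*m^2 + 90*m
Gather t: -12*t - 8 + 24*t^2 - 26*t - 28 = 24*t^2 - 38*t - 36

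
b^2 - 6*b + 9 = (b - 3)^2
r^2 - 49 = (r - 7)*(r + 7)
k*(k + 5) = k^2 + 5*k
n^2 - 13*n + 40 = (n - 8)*(n - 5)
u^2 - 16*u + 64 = (u - 8)^2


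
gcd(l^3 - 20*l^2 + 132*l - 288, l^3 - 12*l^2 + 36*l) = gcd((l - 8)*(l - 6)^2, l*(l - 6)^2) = l^2 - 12*l + 36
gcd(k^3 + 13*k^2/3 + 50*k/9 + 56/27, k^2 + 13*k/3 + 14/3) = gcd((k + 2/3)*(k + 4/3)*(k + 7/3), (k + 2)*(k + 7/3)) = k + 7/3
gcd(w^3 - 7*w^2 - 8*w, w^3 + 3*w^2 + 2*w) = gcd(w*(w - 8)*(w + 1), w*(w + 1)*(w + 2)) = w^2 + w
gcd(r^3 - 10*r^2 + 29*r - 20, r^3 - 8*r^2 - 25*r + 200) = r - 5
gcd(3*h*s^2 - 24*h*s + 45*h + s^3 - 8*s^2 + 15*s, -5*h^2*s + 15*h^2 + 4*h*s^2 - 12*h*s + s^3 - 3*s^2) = s - 3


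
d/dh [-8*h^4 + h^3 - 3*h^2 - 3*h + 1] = -32*h^3 + 3*h^2 - 6*h - 3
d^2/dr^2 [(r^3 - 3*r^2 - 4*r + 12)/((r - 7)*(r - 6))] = 24*(7*r^3 - 102*r^2 + 444*r - 496)/(r^6 - 39*r^5 + 633*r^4 - 5473*r^3 + 26586*r^2 - 68796*r + 74088)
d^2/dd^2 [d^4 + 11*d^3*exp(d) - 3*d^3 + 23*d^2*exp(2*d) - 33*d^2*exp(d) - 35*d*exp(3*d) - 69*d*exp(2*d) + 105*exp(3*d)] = 11*d^3*exp(d) + 92*d^2*exp(2*d) + 33*d^2*exp(d) + 12*d^2 - 315*d*exp(3*d) - 92*d*exp(2*d) - 66*d*exp(d) - 18*d + 735*exp(3*d) - 230*exp(2*d) - 66*exp(d)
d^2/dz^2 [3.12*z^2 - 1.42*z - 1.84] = 6.24000000000000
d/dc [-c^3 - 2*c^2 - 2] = c*(-3*c - 4)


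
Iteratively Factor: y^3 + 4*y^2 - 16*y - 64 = (y + 4)*(y^2 - 16) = (y + 4)^2*(y - 4)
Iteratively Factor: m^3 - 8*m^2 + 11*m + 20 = (m - 5)*(m^2 - 3*m - 4) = (m - 5)*(m + 1)*(m - 4)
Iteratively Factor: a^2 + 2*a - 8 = (a + 4)*(a - 2)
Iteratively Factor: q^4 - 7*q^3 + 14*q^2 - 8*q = (q - 2)*(q^3 - 5*q^2 + 4*q) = (q - 2)*(q - 1)*(q^2 - 4*q) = (q - 4)*(q - 2)*(q - 1)*(q)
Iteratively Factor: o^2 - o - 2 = (o + 1)*(o - 2)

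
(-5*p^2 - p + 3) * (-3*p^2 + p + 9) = 15*p^4 - 2*p^3 - 55*p^2 - 6*p + 27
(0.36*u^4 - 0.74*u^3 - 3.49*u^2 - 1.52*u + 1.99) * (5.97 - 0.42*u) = -0.1512*u^5 + 2.46*u^4 - 2.952*u^3 - 20.1969*u^2 - 9.9102*u + 11.8803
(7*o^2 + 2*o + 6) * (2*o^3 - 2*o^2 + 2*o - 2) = 14*o^5 - 10*o^4 + 22*o^3 - 22*o^2 + 8*o - 12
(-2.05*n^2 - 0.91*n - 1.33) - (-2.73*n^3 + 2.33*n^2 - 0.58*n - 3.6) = 2.73*n^3 - 4.38*n^2 - 0.33*n + 2.27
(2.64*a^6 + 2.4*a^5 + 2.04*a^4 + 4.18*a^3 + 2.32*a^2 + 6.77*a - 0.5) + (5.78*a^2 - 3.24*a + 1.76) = 2.64*a^6 + 2.4*a^5 + 2.04*a^4 + 4.18*a^3 + 8.1*a^2 + 3.53*a + 1.26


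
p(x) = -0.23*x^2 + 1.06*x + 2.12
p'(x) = 1.06 - 0.46*x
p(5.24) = 1.36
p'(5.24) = -1.35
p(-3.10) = -3.38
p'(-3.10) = 2.49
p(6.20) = -0.15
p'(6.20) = -1.79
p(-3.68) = -4.90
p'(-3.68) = 2.75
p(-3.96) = -5.68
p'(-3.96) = 2.88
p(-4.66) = -7.81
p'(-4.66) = 3.20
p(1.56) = 3.21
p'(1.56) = 0.34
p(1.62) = 3.23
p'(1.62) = 0.31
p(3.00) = 3.23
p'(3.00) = -0.32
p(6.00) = 0.20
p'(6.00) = -1.70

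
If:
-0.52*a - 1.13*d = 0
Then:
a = -2.17307692307692*d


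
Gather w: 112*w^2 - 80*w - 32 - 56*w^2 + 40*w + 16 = 56*w^2 - 40*w - 16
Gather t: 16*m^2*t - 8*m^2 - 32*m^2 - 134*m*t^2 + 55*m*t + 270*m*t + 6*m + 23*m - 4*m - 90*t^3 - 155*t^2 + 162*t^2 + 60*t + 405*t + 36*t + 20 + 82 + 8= -40*m^2 + 25*m - 90*t^3 + t^2*(7 - 134*m) + t*(16*m^2 + 325*m + 501) + 110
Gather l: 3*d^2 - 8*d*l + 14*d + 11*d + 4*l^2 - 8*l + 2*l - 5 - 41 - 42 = 3*d^2 + 25*d + 4*l^2 + l*(-8*d - 6) - 88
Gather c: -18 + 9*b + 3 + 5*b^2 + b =5*b^2 + 10*b - 15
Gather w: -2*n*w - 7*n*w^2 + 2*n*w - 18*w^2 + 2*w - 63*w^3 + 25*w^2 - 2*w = -63*w^3 + w^2*(7 - 7*n)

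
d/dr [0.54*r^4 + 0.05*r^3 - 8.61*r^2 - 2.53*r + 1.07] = 2.16*r^3 + 0.15*r^2 - 17.22*r - 2.53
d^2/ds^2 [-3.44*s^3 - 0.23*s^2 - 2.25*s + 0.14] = -20.64*s - 0.46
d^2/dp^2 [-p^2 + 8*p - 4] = -2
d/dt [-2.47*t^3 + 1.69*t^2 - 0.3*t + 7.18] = -7.41*t^2 + 3.38*t - 0.3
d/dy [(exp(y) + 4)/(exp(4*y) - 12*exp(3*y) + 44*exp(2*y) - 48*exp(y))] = (-3*exp(4*y) + 8*exp(3*y) + 100*exp(2*y) - 352*exp(y) + 192)*exp(-y)/(exp(6*y) - 24*exp(5*y) + 232*exp(4*y) - 1152*exp(3*y) + 3088*exp(2*y) - 4224*exp(y) + 2304)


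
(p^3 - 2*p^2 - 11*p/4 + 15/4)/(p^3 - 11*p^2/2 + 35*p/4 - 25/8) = 2*(2*p^2 + p - 3)/(4*p^2 - 12*p + 5)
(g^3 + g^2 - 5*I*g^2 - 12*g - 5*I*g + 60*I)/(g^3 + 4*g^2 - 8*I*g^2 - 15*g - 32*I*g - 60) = (g - 3)/(g - 3*I)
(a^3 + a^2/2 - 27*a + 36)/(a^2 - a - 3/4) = 2*(a^2 + 2*a - 24)/(2*a + 1)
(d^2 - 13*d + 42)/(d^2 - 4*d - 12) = (d - 7)/(d + 2)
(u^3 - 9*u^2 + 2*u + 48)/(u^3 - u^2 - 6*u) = (u - 8)/u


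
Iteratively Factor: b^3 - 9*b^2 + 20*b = (b - 5)*(b^2 - 4*b) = (b - 5)*(b - 4)*(b)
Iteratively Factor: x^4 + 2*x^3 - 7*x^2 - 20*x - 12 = (x + 2)*(x^3 - 7*x - 6) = (x + 2)^2*(x^2 - 2*x - 3) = (x - 3)*(x + 2)^2*(x + 1)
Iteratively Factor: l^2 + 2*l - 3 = (l - 1)*(l + 3)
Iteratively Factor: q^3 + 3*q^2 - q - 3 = (q - 1)*(q^2 + 4*q + 3) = (q - 1)*(q + 1)*(q + 3)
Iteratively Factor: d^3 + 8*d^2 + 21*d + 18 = (d + 3)*(d^2 + 5*d + 6) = (d + 2)*(d + 3)*(d + 3)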